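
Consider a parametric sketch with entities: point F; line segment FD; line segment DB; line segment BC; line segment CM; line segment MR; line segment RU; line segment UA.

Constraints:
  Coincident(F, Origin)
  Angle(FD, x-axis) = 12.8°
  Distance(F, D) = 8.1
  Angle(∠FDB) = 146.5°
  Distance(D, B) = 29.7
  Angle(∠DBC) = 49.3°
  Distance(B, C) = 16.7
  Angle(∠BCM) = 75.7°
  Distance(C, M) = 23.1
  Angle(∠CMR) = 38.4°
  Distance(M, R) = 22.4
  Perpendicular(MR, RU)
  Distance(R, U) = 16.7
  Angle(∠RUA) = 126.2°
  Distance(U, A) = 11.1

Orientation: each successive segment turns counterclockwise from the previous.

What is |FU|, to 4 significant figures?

31.27

∠CMR = 38.4° gives MR at 62.90° from the x-axis; with |MR| = 22.4, R = (26.47, 21.43). MR is perpendicular to RU, so RU runs at 152.9°; with |RU| = 16.7, U = (11.60, 29.04). Then |FU| = |U − F| = 31.27.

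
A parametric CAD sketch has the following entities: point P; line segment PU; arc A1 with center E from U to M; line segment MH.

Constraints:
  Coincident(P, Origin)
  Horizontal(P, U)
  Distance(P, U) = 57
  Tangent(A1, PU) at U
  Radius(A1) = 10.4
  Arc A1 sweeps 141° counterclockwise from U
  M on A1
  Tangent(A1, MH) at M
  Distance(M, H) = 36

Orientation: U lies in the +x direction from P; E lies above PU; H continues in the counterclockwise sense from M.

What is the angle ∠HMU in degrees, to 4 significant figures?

109.5°

P is at the origin; P and U share the same y with |PU| = 57.0 and U on the +x side, so U = (57.00, 0.000). Tangency of A1 to PU means the radius EU is perpendicular to PU, so E = U + (0, 10.4) = (57.00, 10.40). On A1, U sits at bearing -90° from E; a 141° counterclockwise sweep puts M at bearing 51°, so M = E + 10.4·(cos 51°, sin 51°) = (63.54, 18.48). A1 meets MH tangentially, so EM is at right angles to MH, so MH runs along (−sin 51°, cos 51°); with |MH| = 36.0, H = (35.57, 41.14). Then cos ∠HMU = MH·MU / (|MH||MU|), giving 109.5°.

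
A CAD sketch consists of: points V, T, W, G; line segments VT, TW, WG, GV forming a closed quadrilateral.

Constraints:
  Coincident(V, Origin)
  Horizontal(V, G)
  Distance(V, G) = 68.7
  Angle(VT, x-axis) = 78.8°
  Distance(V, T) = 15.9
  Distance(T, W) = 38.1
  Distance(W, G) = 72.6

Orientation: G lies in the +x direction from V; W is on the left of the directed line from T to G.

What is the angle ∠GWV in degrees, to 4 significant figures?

63.82°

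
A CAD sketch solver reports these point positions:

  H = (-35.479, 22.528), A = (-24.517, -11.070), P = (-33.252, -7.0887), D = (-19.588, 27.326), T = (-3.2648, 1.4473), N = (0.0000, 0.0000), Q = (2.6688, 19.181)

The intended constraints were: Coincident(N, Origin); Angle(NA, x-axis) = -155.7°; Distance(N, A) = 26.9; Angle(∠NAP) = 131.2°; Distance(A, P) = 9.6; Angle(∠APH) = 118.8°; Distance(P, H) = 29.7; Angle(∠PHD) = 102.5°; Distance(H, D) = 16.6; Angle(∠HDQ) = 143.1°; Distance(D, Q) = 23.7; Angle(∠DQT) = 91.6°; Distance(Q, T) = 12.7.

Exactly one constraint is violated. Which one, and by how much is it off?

Distance(Q, T) = 12.7 — off by 6.00.

N = (0.00, 0.00) ✓; NA at -155.7° ✓; |NA| = 26.90 ✓; ∠NAP = 131.2° ✓; |AP| = 9.600 ✓; ∠APH = 118.8° ✓; |PH| = 29.70 ✓; ∠PHD = 102.5° ✓; |HD| = 16.60 ✓; ∠HDQ = 143.1° ✓; |DQ| = 23.70 ✓; ∠DQT = 91.60° ✓; |QT| = 18.70 ✗.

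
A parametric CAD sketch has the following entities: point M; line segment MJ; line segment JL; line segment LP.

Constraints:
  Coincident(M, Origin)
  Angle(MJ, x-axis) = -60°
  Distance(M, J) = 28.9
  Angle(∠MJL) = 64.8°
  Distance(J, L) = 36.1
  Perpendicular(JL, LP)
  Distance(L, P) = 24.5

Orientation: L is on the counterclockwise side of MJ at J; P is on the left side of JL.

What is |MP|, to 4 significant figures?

23.85

M is at the origin; MJ runs at -60.0° with length 28.9, so J = 28.9·(cos -60.0°, sin -60.0°) = (14.45, -25.03). ∠MJL = 64.8°, so JL runs at -60.0° + (180° − 64.8°) = 55.20° from the x-axis; with |JL| = 36.1, L = J + 36.1·(cos 55.20°, sin 55.20°) = (35.05, 4.615). JL is perpendicular to LP; with |LP| = 24.5 on the left of JL, P = L + 24.5·(-0.8211, 0.5707) = (14.93, 18.60). Then |MP| = |P − M| = 23.85.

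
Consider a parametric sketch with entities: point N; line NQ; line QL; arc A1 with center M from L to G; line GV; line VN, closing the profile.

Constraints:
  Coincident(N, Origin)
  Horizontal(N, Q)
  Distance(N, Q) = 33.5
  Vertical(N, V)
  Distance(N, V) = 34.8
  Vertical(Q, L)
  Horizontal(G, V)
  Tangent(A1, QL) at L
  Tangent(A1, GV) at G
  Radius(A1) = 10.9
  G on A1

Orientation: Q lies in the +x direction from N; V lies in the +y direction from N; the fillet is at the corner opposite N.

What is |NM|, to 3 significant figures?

32.9

N is at the origin; N and Q share the same y with |NQ| = 33.5 and Q on the +x side, so Q = (33.5, 0.00). NV is vertical with |NV| = 34.8 and V on the +y side, so V = (0.00, 34.8). The virtual corner opposite N is at (33.5, 34.8). Tangency of A1 to QL means the radius ML is perpendicular to QL and tangency of A1 to GV means the radius MG is perpendicular to GV, with radius 10.9, so the center M sits 10.9 in from both sides at M = (22.6, 23.9). Then |NM| = |M − N| = 32.9.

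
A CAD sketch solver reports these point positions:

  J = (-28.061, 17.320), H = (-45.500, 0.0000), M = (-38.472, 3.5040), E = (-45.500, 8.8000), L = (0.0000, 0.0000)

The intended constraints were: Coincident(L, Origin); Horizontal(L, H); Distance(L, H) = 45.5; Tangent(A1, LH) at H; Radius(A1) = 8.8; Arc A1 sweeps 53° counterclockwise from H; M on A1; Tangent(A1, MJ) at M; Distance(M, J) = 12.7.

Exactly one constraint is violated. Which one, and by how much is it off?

Distance(M, J) = 12.7 — off by 4.60.

L = (0.00, 0.00) ✓; L.y = 0.00, H.y = 0.00 ✓; |LH| = 45.50 ✓; ∠(EH, HL) = 90.00° ✓; |EH| = 8.800 ✓; bearing(E→M) − bearing(E→H) = 53.00° ✓; |EM| = 8.800 ✓; ∠(EM, MJ) = 90.00° ✓; |MJ| = 17.30 ✗.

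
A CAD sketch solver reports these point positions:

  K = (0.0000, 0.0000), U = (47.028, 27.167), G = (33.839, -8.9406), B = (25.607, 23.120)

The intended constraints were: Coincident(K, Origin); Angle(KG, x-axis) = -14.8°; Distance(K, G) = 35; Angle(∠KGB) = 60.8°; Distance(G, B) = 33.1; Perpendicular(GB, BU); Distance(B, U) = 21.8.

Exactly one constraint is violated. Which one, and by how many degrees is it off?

Perpendicular(GB, BU) — off by 3.70°.

K = (0.00, 0.00) ✓; KG at -14.80° ✓; |KG| = 35.00 ✓; ∠KGB = 60.80° ✓; |GB| = 33.10 ✓; ∠(GB, BU) = 93.70° ✗; |BU| = 21.80 ✓.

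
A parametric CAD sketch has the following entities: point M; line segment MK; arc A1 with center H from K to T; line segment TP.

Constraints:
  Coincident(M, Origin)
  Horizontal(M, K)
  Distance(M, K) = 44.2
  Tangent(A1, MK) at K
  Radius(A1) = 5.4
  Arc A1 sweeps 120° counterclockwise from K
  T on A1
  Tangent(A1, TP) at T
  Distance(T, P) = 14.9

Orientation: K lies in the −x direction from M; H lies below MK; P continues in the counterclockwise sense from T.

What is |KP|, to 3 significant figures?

21.2

M is at the origin; M and K share the same y with |MK| = 44.2 and K on the −x side, so K = (-44.2, 0.00). The tangent condition forces HK to be normal to MK, so H = K + (0, -5.4) = (-44.2, -5.40). On A1, K sits at bearing 90° from H; a 120° counterclockwise sweep puts T at bearing 210°, so T = H + 5.4·(cos 210°, sin 210°) = (-48.9, -8.10). Tangency of A1 to TP means the radius HT is perpendicular to TP, so TP runs along (−sin 210°, cos 210°); with |TP| = 14.9, P = (-41.4, -21.0). Then |KP| = |P − K| = 21.2.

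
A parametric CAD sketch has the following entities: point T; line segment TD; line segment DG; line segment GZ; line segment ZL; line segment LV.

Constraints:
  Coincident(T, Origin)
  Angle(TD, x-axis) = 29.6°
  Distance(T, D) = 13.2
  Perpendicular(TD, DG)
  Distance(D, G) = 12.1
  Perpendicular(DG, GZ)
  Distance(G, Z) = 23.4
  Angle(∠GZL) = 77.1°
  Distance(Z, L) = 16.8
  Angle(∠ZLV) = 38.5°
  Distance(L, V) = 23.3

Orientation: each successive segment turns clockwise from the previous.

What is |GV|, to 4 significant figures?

10.64

∠GZL = 77.1° gives ZL at 106.7° from the x-axis; with |ZL| = 16.8, L = (-7.720, 0.5323). ∠ZLV = 38.5° gives LV at -34.80° from the x-axis; with |LV| = 23.3, V = (11.41, -12.77). Then |GV| = |V − G| = 10.64.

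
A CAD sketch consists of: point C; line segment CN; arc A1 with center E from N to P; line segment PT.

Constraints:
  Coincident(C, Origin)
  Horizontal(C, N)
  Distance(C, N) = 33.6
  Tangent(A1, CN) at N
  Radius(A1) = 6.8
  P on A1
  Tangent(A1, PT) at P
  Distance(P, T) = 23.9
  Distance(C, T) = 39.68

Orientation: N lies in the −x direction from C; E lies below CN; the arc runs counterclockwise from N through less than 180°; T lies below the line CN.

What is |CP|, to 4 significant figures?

40.62

Checks: ∠(EN, NC) = 90.00° ✓; |EP| = 6.800 ✓; ∠(EP, PT) = 90.00° ✓; |PT| = 23.90 ✓; |CT| = 39.68 ✓.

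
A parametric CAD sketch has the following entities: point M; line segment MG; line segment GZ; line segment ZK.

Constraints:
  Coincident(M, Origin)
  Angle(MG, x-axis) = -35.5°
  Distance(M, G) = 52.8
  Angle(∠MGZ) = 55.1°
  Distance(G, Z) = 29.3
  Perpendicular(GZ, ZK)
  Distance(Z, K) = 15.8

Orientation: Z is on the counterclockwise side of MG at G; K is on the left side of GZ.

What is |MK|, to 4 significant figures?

27.52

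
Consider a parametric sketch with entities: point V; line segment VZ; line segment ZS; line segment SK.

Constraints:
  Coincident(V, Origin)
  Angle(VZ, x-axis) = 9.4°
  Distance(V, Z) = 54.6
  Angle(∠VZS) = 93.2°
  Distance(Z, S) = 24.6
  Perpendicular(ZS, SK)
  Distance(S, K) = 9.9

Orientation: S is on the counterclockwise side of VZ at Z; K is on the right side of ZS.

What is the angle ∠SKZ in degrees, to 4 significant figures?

68.08°

∠VZS = 93.2°, so ZS runs at 9.4° + (180° − 93.2°) = 96.20° from the x-axis; with |ZS| = 24.6, S = Z + 24.6·(cos 96.20°, sin 96.20°) = (51.21, 33.37). ZS is perpendicular to SK; with |SK| = 9.9 on the right of ZS, K = S + 9.9·(0.9942, 0.1080) = (61.05, 34.44). Then cos ∠SKZ = KS·KZ / (|KS||KZ|), giving 68.08°.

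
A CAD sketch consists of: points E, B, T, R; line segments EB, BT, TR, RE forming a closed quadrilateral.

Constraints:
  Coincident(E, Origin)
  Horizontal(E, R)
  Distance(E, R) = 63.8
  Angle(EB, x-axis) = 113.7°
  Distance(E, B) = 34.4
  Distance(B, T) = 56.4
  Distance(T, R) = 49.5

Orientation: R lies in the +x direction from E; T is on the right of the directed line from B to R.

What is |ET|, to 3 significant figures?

23.1

Checks: |BT| = 56.40 ✓; |TR| = 49.50 ✓.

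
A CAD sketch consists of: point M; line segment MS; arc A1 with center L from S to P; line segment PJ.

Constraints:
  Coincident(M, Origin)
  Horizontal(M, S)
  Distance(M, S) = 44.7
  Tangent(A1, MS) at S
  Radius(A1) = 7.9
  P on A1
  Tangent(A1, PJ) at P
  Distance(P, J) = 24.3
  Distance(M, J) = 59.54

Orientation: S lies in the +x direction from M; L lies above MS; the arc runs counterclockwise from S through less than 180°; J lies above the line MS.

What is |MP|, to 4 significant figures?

53.28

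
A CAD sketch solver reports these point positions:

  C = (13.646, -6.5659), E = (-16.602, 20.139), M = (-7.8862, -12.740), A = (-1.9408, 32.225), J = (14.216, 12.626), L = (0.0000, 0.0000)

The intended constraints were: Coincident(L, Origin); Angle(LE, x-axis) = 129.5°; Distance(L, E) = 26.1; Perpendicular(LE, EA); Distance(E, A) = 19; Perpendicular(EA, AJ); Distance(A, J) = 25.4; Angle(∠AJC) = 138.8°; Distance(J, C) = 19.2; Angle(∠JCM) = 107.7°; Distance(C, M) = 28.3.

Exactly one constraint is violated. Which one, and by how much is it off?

Distance(C, M) = 28.3 — off by 5.90.

L = (0.00, 0.00) ✓; LE at 129.5° ✓; |LE| = 26.10 ✓; ∠(LE, EA) = 90.00° ✓; |EA| = 19.00 ✓; ∠(EA, AJ) = 90.00° ✓; |AJ| = 25.40 ✓; ∠AJC = 138.8° ✓; |JC| = 19.20 ✓; ∠JCM = 107.7° ✓; |CM| = 22.40 ✗.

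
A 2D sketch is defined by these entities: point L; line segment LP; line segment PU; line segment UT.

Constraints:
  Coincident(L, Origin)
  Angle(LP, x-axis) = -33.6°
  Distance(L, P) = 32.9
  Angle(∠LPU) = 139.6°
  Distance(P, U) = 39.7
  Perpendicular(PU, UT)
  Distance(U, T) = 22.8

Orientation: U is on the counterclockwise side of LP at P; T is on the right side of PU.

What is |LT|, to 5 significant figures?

78.358

L is at the origin; LP runs at -33.6° with length 32.9, so P = 32.9·(cos -33.6°, sin -33.6°) = (27.403, -18.207). ∠LPU = 139.6°, so PU runs at -33.6° + (180° − 139.6°) = 6.8000° from the x-axis; with |PU| = 39.7, U = P + 39.7·(cos 6.8000°, sin 6.8000°) = (66.824, -13.506). PU is perpendicular to UT; with |UT| = 22.8 on the right of PU, T = U + 22.8·(0.11840, -0.99297) = (69.523, -36.146). Then |LT| = |T − L| = 78.358.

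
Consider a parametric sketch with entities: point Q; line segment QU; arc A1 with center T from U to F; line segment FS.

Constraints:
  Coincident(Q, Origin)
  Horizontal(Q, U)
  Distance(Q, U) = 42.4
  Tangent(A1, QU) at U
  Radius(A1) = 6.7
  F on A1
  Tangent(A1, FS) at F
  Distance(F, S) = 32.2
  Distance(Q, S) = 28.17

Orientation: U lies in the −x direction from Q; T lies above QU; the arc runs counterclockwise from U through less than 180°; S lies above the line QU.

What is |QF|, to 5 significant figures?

37.810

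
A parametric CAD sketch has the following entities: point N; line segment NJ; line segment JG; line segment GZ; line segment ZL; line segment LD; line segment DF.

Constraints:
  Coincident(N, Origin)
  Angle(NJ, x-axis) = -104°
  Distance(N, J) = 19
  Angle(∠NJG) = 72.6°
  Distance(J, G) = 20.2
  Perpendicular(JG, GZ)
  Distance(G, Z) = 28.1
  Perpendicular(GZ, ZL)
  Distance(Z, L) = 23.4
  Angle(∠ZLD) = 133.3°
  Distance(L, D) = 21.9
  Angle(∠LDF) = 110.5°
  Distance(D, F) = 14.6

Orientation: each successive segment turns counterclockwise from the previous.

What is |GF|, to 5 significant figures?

31.987

∠ZLD = 133.3° gives LD at -129.90° from the x-axis; with |LD| = 21.9, D = (-23.505, -7.3758). ∠LDF = 110.5° gives DF at -60.400° from the x-axis; with |DF| = 14.6, F = (-16.294, -20.070). Then |GF| = |F − G| = 31.987.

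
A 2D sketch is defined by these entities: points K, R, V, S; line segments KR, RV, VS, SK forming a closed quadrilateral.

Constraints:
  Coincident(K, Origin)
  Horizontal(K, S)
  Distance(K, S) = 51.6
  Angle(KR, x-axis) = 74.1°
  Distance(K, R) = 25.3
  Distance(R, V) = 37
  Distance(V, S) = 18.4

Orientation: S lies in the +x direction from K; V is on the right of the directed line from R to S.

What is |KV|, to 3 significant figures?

33.3

Checks: |RV| = 37.00 ✓; |VS| = 18.40 ✓.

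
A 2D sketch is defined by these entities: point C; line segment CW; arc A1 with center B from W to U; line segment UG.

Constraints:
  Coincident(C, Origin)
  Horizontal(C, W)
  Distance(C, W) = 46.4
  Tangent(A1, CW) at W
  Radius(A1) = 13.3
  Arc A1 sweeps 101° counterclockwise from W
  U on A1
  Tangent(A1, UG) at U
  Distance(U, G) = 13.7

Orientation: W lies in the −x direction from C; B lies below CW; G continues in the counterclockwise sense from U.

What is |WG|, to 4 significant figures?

31.09

C is at the origin; C and W share the same y with |CW| = 46.4 and W on the −x side, so W = (-46.40, 0.000). A1 meets CW tangentially, so BW is at right angles to CW, so B = W + (0, -13.3) = (-46.40, -13.30). On A1, W sits at bearing 90° from B; a 101° counterclockwise sweep puts U at bearing 191°, so U = B + 13.3·(cos 191°, sin 191°) = (-59.46, -15.84). Since A1 is tangent to UG there, BU ⟂ UG, so UG runs along (−sin 191°, cos 191°); with |UG| = 13.7, G = (-56.84, -29.29). Then |WG| = |G − W| = 31.09.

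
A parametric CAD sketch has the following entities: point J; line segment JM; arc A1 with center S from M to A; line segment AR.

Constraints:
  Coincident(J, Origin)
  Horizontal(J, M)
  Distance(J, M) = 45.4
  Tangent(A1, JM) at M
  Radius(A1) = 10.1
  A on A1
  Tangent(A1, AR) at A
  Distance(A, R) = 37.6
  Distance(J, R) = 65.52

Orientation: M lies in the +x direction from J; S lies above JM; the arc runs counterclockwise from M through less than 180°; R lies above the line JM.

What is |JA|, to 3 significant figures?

56.6

J is at the origin; J and M share the same y with |JM| = 45.4 and M on the +x side, so M = (45.4, 0.00). A1 meets JM tangentially, so SM is at right angles to JM, so S = M + (0, 10.1) = (45.4, 10.1). Since SA ⟂ AR (tangency), |SR| = √(10.1² + 37.6²) = 38.9 regardless of where A sits on A1. So R lies on both circle(J, 65.52) and circle(S, 38.9); the above-JM intersection is R = (43.5, 49.0). A is the foot of the tangent from R: A = (55.0, 13.2).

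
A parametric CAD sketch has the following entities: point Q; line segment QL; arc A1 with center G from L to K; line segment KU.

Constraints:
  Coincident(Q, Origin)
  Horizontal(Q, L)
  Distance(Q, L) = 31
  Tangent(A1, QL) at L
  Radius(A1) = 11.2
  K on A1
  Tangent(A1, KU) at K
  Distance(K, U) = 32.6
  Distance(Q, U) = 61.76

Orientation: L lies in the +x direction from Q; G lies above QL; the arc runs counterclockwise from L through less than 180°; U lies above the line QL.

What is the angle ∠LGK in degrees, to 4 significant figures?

86.17°

Checks: |GK| = 11.20 ✓; ∠(GK, KU) = 90.00° ✓; |KU| = 32.60 ✓; |QU| = 61.76 ✓.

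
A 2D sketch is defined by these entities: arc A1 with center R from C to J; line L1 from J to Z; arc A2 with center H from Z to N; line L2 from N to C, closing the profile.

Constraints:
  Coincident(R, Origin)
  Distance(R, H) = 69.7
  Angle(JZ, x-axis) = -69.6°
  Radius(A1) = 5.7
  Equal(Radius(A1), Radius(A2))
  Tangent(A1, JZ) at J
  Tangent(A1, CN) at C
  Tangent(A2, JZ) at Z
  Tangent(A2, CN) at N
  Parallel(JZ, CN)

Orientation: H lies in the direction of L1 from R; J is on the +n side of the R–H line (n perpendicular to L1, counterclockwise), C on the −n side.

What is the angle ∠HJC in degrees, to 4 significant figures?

85.32°

The slot axis is L1's direction at -69.6°, so u = (cos -69.6°, sin -69.6°) = (0.3486, -0.9373) and n = (−sin -69.6°, cos -69.6°) = (0.9373, 0.3486). R is at the origin and H lies 69.7 along u from R, so H = 69.7·u = (24.30, -65.33). Tangency of A1 to both parallel lines with radius 5.7 puts J and C at R ± 5.7·n: J = (5.343, 1.987), C = (-5.343, -1.987). Then cos ∠HJC = JH·JC / (|JH||JC|), giving 85.32°.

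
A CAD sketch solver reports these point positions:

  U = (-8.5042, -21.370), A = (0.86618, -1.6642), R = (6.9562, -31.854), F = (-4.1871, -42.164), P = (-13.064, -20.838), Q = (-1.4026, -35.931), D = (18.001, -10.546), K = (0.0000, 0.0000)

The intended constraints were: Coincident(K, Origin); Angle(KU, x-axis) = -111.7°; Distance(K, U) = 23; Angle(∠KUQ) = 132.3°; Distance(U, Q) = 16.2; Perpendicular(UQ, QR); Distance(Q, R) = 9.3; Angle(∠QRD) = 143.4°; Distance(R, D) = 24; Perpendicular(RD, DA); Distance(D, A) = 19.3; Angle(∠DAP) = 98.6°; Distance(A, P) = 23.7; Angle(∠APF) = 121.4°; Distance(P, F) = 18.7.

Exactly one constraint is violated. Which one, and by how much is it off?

Distance(P, F) = 18.7 — off by 4.40.

K = (0.00, 0.00) ✓; KU at -111.7° ✓; |KU| = 23.00 ✓; ∠KUQ = 132.3° ✓; |UQ| = 16.20 ✓; ∠(UQ, QR) = 90.00° ✓; |QR| = 9.300 ✓; ∠QRD = 143.4° ✓; |RD| = 24.00 ✓; ∠(RD, DA) = 90.00° ✓; |DA| = 19.30 ✓; ∠DAP = 98.60° ✓; |AP| = 23.70 ✓; ∠APF = 121.4° ✓; |PF| = 23.10 ✗.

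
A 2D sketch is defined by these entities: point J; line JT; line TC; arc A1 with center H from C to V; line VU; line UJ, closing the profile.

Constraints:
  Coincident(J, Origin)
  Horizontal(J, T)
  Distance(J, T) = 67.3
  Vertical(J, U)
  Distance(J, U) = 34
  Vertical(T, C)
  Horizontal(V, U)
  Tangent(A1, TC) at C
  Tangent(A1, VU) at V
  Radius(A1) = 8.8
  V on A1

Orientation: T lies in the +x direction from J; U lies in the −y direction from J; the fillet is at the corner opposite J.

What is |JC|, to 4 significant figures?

71.86

J is at the origin; JT is horizontal with |JT| = 67.3 and T on the +x side, so T = (67.30, 0.000). J and U share the same x with |JU| = 34.0 and U on the −y side, so U = (0.000, -34.00). The virtual corner opposite J is at (67.30, -34.00). Since A1 is tangent to TC there, HC ⟂ TC and the tangent condition forces HV to be normal to VU, with radius 8.8, so the center H sits 8.8 in from both sides at H = (58.50, -25.20). That places the tangent points at C = (67.30, -25.20) on TC and V = (58.50, -34.00) on VU. Then |JC| = |C − J| = 71.86.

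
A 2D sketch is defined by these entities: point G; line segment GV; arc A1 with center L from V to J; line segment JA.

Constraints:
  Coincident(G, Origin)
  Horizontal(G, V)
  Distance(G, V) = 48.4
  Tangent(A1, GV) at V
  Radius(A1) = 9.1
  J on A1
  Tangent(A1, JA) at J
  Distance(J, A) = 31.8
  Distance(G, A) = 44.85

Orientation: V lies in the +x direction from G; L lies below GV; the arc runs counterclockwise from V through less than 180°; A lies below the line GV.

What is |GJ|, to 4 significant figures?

40.38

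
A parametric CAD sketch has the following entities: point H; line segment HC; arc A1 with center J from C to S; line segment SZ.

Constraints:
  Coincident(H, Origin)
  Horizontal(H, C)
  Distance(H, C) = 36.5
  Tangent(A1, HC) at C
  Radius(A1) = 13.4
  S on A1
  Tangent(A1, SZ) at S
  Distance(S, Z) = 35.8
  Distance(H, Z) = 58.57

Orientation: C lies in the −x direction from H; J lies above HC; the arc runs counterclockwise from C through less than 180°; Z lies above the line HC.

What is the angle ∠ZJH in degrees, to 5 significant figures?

98.852°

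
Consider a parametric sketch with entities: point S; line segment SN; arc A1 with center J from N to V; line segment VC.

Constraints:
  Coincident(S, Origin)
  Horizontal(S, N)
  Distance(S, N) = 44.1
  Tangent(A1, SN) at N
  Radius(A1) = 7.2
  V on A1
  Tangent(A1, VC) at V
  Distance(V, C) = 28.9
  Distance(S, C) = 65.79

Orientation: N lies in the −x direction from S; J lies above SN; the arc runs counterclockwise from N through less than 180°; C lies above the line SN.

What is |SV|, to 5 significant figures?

40.106

S is at the origin; S and N share the same y with |SN| = 44.1 and N on the −x side, so N = (-44.100, 0.0000). The tangent condition forces JN to be normal to SN, so J = N + (0, 7.2) = (-44.100, 7.2000). Since JV ⟂ VC (tangency), |JC| = √(7.2² + 28.9²) = 29.783 regardless of where V sits on A1. So C lies on both circle(S, 65.79) and circle(J, 29.783); the above-SN intersection is C = (-56.023, 34.493). V is the foot of the tangent from C: V = (-38.395, 11.592).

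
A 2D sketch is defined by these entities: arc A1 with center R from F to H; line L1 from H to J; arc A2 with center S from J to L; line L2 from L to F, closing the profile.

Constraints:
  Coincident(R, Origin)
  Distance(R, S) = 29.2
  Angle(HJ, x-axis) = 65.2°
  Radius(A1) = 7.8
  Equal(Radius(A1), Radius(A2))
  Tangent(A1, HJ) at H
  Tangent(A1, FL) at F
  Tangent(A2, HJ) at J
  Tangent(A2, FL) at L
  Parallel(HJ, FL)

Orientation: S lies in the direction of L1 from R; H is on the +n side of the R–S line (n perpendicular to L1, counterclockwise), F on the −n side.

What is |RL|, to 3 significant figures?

30.2

The slot axis is L1's direction at 65.2°, so u = (cos 65.2°, sin 65.2°) = (0.419, 0.908) and n = (−sin 65.2°, cos 65.2°) = (-0.908, 0.419). R is at the origin and S lies 29.2 along u from R, so S = 29.2·u = (12.2, 26.5). Tangency of A1 to both parallel lines with radius 7.8 puts H and F at R ± 7.8·n: H = (-7.08, 3.27), F = (7.08, -3.27). Equal radii place J and L the same way about S: J = S + 7.8·n = (5.17, 29.8), L = S − 7.8·n = (19.3, 23.2). Then |RL| = |L − R| = 30.2.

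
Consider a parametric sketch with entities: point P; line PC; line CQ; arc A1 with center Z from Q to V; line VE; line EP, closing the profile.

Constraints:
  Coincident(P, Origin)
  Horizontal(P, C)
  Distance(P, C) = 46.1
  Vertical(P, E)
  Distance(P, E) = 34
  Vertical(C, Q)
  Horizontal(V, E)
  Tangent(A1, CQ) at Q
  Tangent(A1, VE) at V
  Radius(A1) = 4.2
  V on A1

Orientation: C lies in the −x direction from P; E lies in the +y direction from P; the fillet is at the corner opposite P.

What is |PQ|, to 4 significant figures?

54.89

P is at the origin; P and C share the same y with |PC| = 46.1 and C on the −x side, so C = (-46.10, 0.000). P and E share the same x with |PE| = 34.0 and E on the +y side, so E = (0.000, 34.00). The virtual corner opposite P is at (-46.10, 34.00). Since A1 is tangent to CQ there, ZQ ⟂ CQ and the tangent condition forces ZV to be normal to VE, with radius 4.2, so the center Z sits 4.2 in from both sides at Z = (-41.90, 29.80). That places the tangent points at Q = (-46.10, 29.80) on CQ and V = (-41.90, 34.00) on VE. Then |PQ| = |Q − P| = 54.89.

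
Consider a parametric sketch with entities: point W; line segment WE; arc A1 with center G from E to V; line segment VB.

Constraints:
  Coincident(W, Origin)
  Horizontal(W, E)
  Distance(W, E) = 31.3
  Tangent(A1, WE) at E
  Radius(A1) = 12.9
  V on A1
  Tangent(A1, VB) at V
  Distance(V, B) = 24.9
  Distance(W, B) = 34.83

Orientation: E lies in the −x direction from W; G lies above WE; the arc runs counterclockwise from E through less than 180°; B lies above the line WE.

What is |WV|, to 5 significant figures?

21.037

W is at the origin; W and E share the same y with |WE| = 31.3 and E on the −x side, so E = (-31.300, 0.0000). Tangency of A1 to WE means the radius GE is perpendicular to WE, so G = E + (0, 12.9) = (-31.300, 12.900). Since GV ⟂ VB (tangency), |GB| = √(12.9² + 24.9²) = 28.043 regardless of where V sits on A1. So B lies on both circle(W, 34.83) and circle(G, 28.043); the above-WE intersection is B = (-11.588, 32.846). V is the foot of the tangent from B: V = (-18.982, 9.0692).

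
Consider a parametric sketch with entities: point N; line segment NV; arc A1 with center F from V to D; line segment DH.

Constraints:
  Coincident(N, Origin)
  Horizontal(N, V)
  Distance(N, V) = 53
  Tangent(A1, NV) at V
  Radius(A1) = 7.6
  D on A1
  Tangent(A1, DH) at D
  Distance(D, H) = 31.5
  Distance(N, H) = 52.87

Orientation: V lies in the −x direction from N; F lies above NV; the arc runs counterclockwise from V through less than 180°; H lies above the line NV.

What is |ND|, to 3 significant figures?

46.0

N is at the origin; NV is horizontal with |NV| = 53.0 and V on the −x side, so V = (-53.0, 0.00). Since A1 is tangent to NV there, FV ⟂ NV, so F = V + (0, 7.6) = (-53.0, 7.60). Since FD ⟂ DH (tangency), |FH| = √(7.6² + 31.5²) = 32.4 regardless of where D sits on A1. So H lies on both circle(N, 52.87) and circle(F, 32.4); the above-NV intersection is H = (-38.3, 36.5). D is the foot of the tangent from H: D = (-45.6, 5.83).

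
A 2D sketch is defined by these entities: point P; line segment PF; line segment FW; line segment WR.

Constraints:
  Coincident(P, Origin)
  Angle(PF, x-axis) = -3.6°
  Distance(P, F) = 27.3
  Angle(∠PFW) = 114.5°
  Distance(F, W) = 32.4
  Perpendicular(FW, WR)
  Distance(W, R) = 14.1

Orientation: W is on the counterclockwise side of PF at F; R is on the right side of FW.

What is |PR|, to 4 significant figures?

58.55

P is at the origin; PF runs at -3.6° with length 27.3, so F = 27.3·(cos -3.6°, sin -3.6°) = (27.25, -1.714). ∠PFW = 114.5°, so FW runs at -3.6° + (180° − 114.5°) = 61.90° from the x-axis; with |FW| = 32.4, W = F + 32.4·(cos 61.90°, sin 61.90°) = (42.51, 26.87). FW ⟂ WR; with |WR| = 14.1 on the right of FW, R = W + 14.1·(0.8821, -0.4710) = (54.94, 20.23). Then |PR| = |R − P| = 58.55.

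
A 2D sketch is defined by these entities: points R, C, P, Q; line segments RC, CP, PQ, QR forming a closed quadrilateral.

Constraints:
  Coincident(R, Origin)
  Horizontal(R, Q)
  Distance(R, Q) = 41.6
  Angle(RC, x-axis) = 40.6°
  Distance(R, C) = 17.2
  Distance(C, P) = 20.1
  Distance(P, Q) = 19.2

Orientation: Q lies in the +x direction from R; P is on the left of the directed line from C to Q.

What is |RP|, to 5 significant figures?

36.468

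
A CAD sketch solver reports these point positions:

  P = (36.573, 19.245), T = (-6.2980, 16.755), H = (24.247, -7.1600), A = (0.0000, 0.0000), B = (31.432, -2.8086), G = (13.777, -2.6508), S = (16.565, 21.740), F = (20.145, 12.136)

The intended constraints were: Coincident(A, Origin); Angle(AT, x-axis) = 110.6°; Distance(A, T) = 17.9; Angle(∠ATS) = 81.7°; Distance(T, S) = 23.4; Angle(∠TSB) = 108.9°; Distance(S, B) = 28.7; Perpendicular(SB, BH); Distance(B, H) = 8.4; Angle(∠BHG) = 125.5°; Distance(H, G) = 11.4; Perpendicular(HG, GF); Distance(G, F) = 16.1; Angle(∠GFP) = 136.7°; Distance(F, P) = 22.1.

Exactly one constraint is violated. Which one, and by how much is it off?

Distance(F, P) = 22.1 — off by 4.20.

A = (0.00, 0.00) ✓; AT at 110.6° ✓; |AT| = 17.90 ✓; ∠ATS = 81.70° ✓; |TS| = 23.40 ✓; ∠TSB = 108.9° ✓; |SB| = 28.70 ✓; ∠(SB, BH) = 90.00° ✓; |BH| = 8.400 ✓; ∠BHG = 125.5° ✓; |HG| = 11.40 ✓; ∠(HG, GF) = 90.00° ✓; |GF| = 16.10 ✓; ∠GFP = 136.7° ✓; |FP| = 17.90 ✗.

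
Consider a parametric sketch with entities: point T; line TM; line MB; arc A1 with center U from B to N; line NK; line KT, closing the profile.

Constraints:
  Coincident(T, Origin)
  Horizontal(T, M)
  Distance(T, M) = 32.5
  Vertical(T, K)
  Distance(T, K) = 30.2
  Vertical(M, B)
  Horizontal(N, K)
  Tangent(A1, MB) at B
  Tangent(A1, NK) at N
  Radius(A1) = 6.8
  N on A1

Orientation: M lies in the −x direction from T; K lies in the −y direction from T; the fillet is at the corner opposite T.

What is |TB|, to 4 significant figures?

40.05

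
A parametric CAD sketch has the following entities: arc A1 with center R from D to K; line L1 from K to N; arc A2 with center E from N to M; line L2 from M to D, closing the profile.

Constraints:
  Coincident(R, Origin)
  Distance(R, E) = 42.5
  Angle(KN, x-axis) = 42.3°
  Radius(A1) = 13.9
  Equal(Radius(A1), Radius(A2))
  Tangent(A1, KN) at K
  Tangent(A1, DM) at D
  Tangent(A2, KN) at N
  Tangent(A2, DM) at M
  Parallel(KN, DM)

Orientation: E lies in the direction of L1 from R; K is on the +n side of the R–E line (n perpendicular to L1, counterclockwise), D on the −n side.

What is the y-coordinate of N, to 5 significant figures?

38.884

The slot axis is L1's direction at 42.3°, so u = (cos 42.3°, sin 42.3°) = (0.73963, 0.67301) and n = (−sin 42.3°, cos 42.3°) = (-0.67301, 0.73963). R is at the origin and E lies 42.5 along u from R, so E = 42.5·u = (31.434, 28.603). Tangency of A1 to both parallel lines with radius 13.9 puts K and D at R ± 13.9·n: K = (-9.3549, 10.281), D = (9.3549, -10.281). Equal radii place N and M the same way about E: N = E + 13.9·n = (22.079, 38.884), M = E − 13.9·n = (40.789, 18.322). So N.y = 38.884.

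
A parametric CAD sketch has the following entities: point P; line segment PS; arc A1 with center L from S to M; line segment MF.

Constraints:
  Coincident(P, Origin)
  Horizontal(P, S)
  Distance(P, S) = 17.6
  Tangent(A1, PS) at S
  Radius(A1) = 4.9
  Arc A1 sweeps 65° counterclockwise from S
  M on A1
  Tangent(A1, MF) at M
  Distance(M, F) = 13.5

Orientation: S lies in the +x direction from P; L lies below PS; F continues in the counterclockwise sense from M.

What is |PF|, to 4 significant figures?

16.81

On A1, S sits at bearing 90° from L; a 65° counterclockwise sweep puts M at bearing 155°, so M = L + 4.9·(cos 155°, sin 155°) = (13.16, -2.829). Tangency of A1 to MF means the radius LM is perpendicular to MF, so MF runs along (−sin 155°, cos 155°); with |MF| = 13.5, F = (7.454, -15.06). Then |PF| = |F − P| = 16.81.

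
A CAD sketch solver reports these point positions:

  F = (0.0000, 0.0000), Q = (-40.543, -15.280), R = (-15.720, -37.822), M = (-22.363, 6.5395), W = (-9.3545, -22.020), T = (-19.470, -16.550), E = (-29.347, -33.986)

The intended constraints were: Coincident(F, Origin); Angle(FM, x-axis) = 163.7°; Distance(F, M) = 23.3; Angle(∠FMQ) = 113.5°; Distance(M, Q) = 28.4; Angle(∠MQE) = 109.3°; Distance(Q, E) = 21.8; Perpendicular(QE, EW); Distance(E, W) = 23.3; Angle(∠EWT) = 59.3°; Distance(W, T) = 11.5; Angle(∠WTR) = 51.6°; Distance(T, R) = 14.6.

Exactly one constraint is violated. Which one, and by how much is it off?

Distance(T, R) = 14.6 — off by 7.00.

F = (0.00, 0.00) ✓; FM at 163.7° ✓; |FM| = 23.30 ✓; ∠FMQ = 113.5° ✓; |MQ| = 28.40 ✓; ∠MQE = 109.3° ✓; |QE| = 21.80 ✓; ∠(QE, EW) = 90.00° ✓; |EW| = 23.30 ✓; ∠EWT = 59.30° ✓; |WT| = 11.50 ✓; ∠WTR = 51.60° ✓; |TR| = 21.60 ✗.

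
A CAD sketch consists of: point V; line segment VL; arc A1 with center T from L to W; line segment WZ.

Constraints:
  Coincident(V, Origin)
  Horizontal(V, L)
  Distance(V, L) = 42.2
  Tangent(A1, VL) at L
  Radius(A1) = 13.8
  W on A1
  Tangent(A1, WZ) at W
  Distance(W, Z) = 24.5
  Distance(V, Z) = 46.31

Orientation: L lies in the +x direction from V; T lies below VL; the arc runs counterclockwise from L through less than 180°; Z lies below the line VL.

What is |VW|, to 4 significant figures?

31.28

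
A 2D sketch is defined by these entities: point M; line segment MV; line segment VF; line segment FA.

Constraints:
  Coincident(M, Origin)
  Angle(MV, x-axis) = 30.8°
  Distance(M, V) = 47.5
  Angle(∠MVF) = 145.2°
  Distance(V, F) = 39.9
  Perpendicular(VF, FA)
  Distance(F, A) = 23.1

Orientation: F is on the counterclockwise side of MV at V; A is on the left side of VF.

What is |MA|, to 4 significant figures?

79.01

∠MVF = 145.2°, so VF runs at 30.8° + (180° − 145.2°) = 65.60° from the x-axis; with |VF| = 39.9, F = V + 39.9·(cos 65.60°, sin 65.60°) = (57.28, 60.66). VF is perpendicular to FA; with |FA| = 23.1 on the left of VF, A = F + 23.1·(-0.9107, 0.4131) = (36.25, 70.20). Then |MA| = |A − M| = 79.01.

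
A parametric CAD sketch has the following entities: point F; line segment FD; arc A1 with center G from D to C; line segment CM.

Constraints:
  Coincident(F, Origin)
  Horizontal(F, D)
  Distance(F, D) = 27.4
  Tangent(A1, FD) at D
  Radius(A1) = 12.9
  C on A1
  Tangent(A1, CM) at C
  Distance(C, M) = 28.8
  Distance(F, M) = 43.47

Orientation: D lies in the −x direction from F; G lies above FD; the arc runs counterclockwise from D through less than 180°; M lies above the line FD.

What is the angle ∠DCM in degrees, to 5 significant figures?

135.89°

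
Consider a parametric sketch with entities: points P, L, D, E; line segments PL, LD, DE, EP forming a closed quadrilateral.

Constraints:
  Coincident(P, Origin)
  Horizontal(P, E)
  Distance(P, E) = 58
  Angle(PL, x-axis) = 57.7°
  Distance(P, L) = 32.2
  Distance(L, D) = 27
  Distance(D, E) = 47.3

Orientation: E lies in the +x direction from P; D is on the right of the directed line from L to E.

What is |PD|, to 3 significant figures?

10.8

P is at the origin; PE is horizontal with |PE| = 58.0 and E in +x, so E = (58.0, 0). PL runs at 57.7° with |PL| = 32.2, so L = (17.2, 27.2). D is determined by |LD| = 27.0 and |DE| = 47.3 together: it lies at the intersection of circle(L, 27.0) and circle(E, 47.3). With |LE| = 49.0, the foot of the radical line on LE is 9.14 from L and the perpendicular offset is √(27.0² − 9.14²) = 25.4. Taking the right-of-LE solution: D = (10.7, 1.01).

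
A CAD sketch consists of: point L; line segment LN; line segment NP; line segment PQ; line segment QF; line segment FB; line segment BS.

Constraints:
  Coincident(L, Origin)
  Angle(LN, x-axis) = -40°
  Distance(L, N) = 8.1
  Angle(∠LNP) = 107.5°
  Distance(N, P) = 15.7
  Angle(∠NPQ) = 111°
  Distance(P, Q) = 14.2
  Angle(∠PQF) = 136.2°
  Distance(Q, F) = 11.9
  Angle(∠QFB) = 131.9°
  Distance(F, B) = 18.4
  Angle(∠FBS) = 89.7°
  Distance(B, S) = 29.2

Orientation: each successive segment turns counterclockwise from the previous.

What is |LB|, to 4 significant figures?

22.56

∠PQF = 136.2° gives QF at 145.3° from the x-axis; with |QF| = 11.9, F = (6.832, 23.92). ∠QFB = 131.9° gives FB at -166.6° from the x-axis; with |FB| = 18.4, B = (-11.07, 19.65). Then |LB| = |B − L| = 22.56.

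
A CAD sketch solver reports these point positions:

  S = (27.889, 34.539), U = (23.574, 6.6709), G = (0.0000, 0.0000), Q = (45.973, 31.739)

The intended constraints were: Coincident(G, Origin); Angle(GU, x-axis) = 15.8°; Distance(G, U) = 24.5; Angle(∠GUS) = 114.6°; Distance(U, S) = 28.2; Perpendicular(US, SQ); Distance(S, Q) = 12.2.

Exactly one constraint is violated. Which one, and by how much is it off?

Distance(S, Q) = 12.2 — off by 6.10.

G = (0.00, 0.00) ✓; GU at 15.80° ✓; |GU| = 24.50 ✓; ∠GUS = 114.6° ✓; |US| = 28.20 ✓; ∠(US, SQ) = 90.00° ✓; |SQ| = 18.30 ✗.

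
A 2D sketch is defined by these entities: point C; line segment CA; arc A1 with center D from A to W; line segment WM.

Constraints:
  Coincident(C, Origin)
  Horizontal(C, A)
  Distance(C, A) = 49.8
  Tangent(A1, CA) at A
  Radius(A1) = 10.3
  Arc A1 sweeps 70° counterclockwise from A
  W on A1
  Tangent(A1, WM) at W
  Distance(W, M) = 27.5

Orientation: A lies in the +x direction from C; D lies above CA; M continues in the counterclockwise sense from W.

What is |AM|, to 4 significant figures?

37.79

C is at the origin; CA is horizontal with |CA| = 49.8 and A on the +x side, so A = (49.80, 0.000). A1 meets CA tangentially, so DA is at right angles to CA, so D = A + (0, 10.3) = (49.80, 10.30). On A1, A sits at bearing -90° from D; a 70° counterclockwise sweep puts W at bearing -20°, so W = D + 10.3·(cos -20°, sin -20°) = (59.48, 6.777). Since A1 is tangent to WM there, DW ⟂ WM, so WM runs along (−sin -20°, cos -20°); with |WM| = 27.5, M = (68.88, 32.62). Then |AM| = |M − A| = 37.79.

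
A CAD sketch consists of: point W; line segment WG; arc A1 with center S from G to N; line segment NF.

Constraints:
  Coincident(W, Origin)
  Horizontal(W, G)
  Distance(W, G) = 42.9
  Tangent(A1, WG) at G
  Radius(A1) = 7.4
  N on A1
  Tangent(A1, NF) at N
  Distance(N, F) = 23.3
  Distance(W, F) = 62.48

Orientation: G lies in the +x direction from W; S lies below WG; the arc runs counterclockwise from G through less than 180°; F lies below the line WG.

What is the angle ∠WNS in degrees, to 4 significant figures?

111.8°

Checks: |SN| = 7.400 ✓; ∠(SN, NF) = 90.00° ✓; |NF| = 23.30 ✓; |WF| = 62.48 ✓.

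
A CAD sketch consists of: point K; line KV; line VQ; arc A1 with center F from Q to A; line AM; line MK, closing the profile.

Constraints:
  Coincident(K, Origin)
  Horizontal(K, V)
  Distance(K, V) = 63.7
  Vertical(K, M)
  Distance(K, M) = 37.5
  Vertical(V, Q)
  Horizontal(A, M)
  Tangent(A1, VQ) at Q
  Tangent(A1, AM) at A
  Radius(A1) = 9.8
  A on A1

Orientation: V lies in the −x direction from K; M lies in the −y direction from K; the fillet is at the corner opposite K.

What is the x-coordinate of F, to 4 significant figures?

-53.90

K is at the origin; K and V share the same y with |KV| = 63.7 and V on the −x side, so V = (-63.70, 0.000). KM is vertical with |KM| = 37.5 and M on the −y side, so M = (0.000, -37.50). The virtual corner opposite K is at (-63.70, -37.50). The tangent condition forces FQ to be normal to VQ and A1 meets AM tangentially, so FA is at right angles to AM, with radius 9.8, so the center F sits 9.8 in from both sides at F = (-53.90, -27.70). So F.x = -53.90.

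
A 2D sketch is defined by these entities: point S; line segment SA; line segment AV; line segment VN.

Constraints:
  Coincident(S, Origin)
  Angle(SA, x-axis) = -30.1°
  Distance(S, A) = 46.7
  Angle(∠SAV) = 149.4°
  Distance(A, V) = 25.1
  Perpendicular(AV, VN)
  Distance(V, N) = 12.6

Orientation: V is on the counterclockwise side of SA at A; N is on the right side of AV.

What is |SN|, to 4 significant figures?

74.74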